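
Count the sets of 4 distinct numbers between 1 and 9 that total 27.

3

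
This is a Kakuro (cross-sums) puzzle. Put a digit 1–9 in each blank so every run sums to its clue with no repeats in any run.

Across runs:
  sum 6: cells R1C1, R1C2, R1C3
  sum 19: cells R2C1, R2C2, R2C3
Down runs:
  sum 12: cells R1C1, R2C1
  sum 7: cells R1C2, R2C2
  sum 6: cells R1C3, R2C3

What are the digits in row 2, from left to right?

6 in 3 cells must be {1,2,3}.
The 6 across and the 12 down share only 3, so R1C1 = 3.
R2C1 = 12 − 3 = 9 completes the 12 down.
Nothing is forced directly, so branch on R2C3, whose candidates are 2 or 4. If R2C3 = 2: then R1C3 would have to be in {1,2} for the 6 across but in {4} for the 6 down — contradiction. So R2C3 = 4.
R1C3 = 6 − 4 = 2 completes the 6 down.
R2C2 = 19 − 13 = 6 completes the 19 across.
R1C2 = 6 − 5 = 1 completes the 6 across.

9 6 4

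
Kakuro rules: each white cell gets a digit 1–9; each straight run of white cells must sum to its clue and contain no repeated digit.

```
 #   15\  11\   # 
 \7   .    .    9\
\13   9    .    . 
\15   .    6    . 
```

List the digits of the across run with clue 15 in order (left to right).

1, 6, 8

No cell is forced outright now. R2C3 can only be 1 or 3 (the digits allowed by both its 13 across and its 9 down). If R2C3 = 3: that forces R2C2 = 1, after which R3C3 would have to be in {1,2,4,5,7,8} for the 15 across but in {6} for the 9 down — contradiction. So R2C3 = 1.
R2C2 = 13 − 10 = 3 completes the 13 across.
R3C3 = 9 − 1 = 8 completes the 9 down.
R1C2 = 11 − 9 = 2 completes the 11 down.
R3C1 = 15 − 14 = 1 completes the 15 across.
R1C1 = 7 − 2 = 5 completes the 7 across.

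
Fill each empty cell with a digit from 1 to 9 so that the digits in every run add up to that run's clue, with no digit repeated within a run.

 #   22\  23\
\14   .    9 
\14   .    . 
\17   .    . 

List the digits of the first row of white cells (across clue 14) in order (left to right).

5 9

17 in 2 cells must be {8,9}; 23 in 3 cells must be {6,8,9}.
R1C1 = 14 − 9 = 5 completes the 14 across.
Given what's placed, R3C2 must be 8 to fit the 17 across and 23 down.
R2C2 = 23 − 17 = 6 completes the 23 down.
R3C1 = 17 − 8 = 9 completes the 17 across.
R2C1 = 14 − 6 = 8 completes the 14 across.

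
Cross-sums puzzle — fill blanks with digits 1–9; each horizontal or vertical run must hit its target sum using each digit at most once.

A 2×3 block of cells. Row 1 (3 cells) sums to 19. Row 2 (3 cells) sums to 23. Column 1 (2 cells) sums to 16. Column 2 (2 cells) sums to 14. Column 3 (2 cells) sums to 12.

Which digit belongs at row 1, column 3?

4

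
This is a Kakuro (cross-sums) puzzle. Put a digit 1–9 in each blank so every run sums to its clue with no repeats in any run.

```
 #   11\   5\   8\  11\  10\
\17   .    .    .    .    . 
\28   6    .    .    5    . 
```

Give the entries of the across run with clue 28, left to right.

R1C1 = 11 − 6 = 5 completes the 11 down.
R1C4 = 11 − 5 = 6 completes the 11 down.
No cell is forced outright now. R2C2 can only be 1 or 2 (the digits allowed by both its 28 across and its 5 down). If R2C2 = 1: then R1C2 would have to be in {1,2,3} for the 17 across but in {4} for the 5 down — contradiction. So R2C2 = 2.
R1C2 = 5 − 2 = 3 completes the 5 down.
Given what's placed, R2C3 must be 7 to fit the 28 across and 8 down.
R2C5 = 28 − 20 = 8 completes the 28 across.
R1C3 = 8 − 7 = 1 completes the 8 down.
R1C5 = 17 − 15 = 2 completes the 17 across.

6 2 7 5 8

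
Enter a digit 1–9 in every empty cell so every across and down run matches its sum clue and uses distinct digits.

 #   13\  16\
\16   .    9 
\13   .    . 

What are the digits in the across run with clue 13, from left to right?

16 in 2 cells must be {7,9}.
R1C1 = 16 − 9 = 7 completes the 16 across.
R2C1 = 13 − 7 = 6 completes the 13 down.
R2C2 = 13 − 6 = 7 completes the 13 across.

6 7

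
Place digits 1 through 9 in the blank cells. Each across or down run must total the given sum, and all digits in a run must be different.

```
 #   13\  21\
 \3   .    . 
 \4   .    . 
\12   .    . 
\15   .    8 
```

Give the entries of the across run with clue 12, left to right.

3, 9

3 in 2 cells must be {1,2}; 4 in 2 cells must be {1,3}.
R4C1 = 15 − 8 = 7 completes the 15 across.
R3C1 = 3: the only remaining digit allowed by both the 12 across and the 13 down.
R3C2 = 12 − 3 = 9 completes the 12 across.
Given what's placed, R1C2 must be 1 to fit the 3 across and 21 down.
R2C1 = 1: the only remaining digit allowed by both the 4 across and the 13 down.
R2C2 = 4 − 1 = 3 completes the 4 across.
R1C1 = 3 − 1 = 2 completes the 3 across.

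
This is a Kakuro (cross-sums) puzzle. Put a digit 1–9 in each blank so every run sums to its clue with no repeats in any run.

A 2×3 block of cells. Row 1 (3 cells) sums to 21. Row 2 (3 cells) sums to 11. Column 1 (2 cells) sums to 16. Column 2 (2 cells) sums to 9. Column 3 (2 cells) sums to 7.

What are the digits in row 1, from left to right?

9 8 4

16 in 2 cells must be {7,9}.
The 11 across and the 16 down share only 7, so (2,1) = 7.
(1,1) = 16 − 7 = 9 completes the 16 down.
Nothing is forced directly, so branch on (2,2), whose candidates are 1 or 3. If (2,2) = 3: then (1,2) would have to be in {4,5,7,8} for the 21 across but in {6} for the 9 down — contradiction. So (2,2) = 1.
(1,2) = 9 − 1 = 8 completes the 9 down.
(1,3) = 21 − 17 = 4 completes the 21 across.
(2,3) = 11 − 8 = 3 completes the 11 across.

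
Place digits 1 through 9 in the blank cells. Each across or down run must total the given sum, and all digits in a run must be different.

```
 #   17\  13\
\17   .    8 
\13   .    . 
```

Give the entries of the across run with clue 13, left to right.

8 5

17 in 2 cells must be {8,9}.
R1C1 = 17 − 8 = 9 completes the 17 across.
R2C1 = 17 − 9 = 8 completes the 17 down.
R2C2 = 13 − 8 = 5 completes the 13 across.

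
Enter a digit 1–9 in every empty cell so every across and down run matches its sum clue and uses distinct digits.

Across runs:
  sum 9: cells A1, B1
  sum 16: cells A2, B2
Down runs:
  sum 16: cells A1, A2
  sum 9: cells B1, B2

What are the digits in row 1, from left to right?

7 2

16 in 2 cells must be {7,9}.
The 9 across and the 16 down share only 7, so A1 = 7.
B1 = 9 − 7 = 2 completes the 9 across.
A2 = 16 − 7 = 9 completes the 16 down.
B2 = 16 − 9 = 7 completes the 16 across.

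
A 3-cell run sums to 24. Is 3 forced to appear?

No

The only way to make 24 from 3 distinct digits is {7,8,9}, which does not contain 3.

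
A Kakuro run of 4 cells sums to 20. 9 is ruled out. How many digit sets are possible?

7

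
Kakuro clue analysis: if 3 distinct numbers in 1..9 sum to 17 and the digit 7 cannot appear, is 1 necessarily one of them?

No

Counterexample: {2,6,9} sums to 17 under that restriction without using 1.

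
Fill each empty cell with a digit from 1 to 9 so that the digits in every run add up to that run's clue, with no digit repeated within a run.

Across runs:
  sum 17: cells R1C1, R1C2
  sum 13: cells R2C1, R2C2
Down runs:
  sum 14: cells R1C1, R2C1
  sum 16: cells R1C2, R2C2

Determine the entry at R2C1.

6

17 in 2 cells must be {8,9}; 16 in 2 cells must be {7,9}.
The 17 across and the 16 down share only 9, so R1C2 = 9.
R2C2 = 16 − 9 = 7 completes the 16 down.
R1C1 = 17 − 9 = 8 completes the 17 across.
R2C1 = 13 − 7 = 6 completes the 13 across.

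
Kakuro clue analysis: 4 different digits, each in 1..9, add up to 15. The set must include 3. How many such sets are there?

4

4 distinct digits from 1–9 sum between 10 and 30.
Keeping only sets containing 3.
Enumerating: {1,2,3,9}, {1,3,4,7}, {1,3,5,6}, {2,3,4,6}.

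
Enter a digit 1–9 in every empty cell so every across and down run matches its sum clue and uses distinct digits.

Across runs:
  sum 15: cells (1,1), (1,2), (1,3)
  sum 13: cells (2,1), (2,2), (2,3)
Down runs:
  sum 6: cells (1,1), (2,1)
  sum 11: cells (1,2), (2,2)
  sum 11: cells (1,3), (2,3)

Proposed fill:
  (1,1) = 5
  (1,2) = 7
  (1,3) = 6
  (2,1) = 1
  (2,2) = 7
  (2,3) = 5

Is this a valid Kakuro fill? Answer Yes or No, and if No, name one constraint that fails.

No — the down run (1,2)–(2,2) sums to 14, not 11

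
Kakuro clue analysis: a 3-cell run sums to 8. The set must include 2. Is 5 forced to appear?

Yes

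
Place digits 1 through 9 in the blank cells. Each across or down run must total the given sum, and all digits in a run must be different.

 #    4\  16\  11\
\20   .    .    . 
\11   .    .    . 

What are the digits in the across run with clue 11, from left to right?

1, 7, 3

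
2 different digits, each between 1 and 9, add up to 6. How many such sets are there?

2

2 distinct digits from 1–9 sum between 3 and 17.
Enumerating: {1,5}, {2,4}.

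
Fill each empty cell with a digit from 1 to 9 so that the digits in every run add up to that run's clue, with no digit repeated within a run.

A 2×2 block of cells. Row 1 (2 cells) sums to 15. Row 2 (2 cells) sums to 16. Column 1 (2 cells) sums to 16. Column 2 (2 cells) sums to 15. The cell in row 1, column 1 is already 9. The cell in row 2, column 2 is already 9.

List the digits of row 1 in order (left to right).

9, 6

16 in 2 cells must be {7,9}.
(1,2) = 15 − 9 = 6 completes the 15 across.
(2,1) = 16 − 9 = 7 completes the 16 across.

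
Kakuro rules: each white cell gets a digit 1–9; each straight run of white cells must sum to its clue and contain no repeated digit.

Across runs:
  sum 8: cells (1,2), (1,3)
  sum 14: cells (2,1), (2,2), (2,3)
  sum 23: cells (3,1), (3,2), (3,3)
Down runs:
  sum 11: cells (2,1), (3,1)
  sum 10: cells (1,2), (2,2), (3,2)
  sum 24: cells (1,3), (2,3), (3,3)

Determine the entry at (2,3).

23 in 3 cells must be {6,8,9}; 24 in 3 cells must be {7,8,9}.
Only 7 fits (1,3) under both its across sum 8 and down sum 24.
The 23 across and the 10 down share only 6, so (3,2) = 6.
(1,2) = 8 − 7 = 1 completes the 8 across.
(2,2) = 10 − 7 = 3 completes the 10 down.
(2,3) = 9: the only remaining digit allowed by both the 14 across and the 24 down.

9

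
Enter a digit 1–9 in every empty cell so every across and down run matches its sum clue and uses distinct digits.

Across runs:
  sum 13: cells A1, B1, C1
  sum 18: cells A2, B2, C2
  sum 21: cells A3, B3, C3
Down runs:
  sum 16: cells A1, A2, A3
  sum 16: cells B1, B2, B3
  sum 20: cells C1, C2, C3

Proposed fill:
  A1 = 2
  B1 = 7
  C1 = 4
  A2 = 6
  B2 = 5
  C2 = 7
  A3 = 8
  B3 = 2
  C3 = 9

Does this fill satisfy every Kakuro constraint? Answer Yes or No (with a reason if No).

No — the across run A3–C3 sums to 19, not 21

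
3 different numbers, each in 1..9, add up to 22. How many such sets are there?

2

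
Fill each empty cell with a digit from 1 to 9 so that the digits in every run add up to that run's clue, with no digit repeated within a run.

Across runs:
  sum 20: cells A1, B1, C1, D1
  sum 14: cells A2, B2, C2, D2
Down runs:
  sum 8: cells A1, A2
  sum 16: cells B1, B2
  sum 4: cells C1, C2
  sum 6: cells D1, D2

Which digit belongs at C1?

16 in 2 cells must be {7,9}; 4 in 2 cells must be {1,3}.
Only 7 fits B2 under both its across sum 14 and down sum 16.
Given what's placed, C2 must be 1 to fit the 14 across and 4 down.
B1 = 16 − 7 = 9 completes the 16 down.
C1 = 4 − 1 = 3 completes the 4 down.

3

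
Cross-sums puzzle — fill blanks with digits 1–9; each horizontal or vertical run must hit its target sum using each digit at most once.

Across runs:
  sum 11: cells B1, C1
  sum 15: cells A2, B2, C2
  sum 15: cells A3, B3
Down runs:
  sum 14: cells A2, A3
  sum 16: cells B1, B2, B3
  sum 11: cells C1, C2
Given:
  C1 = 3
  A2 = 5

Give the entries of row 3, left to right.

9 6

B1 = 11 − 3 = 8 completes the 11 across.
C2 = 11 − 3 = 8 completes the 11 down.
A3 = 14 − 5 = 9 completes the 14 down.
B3 = 15 − 9 = 6 completes the 15 across.
B2 = 15 − 13 = 2 completes the 15 across.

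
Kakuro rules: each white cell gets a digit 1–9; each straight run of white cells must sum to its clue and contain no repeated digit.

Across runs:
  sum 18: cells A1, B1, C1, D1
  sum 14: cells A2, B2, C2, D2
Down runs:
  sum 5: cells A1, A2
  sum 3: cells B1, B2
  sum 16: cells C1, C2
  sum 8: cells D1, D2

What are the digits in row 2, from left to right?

4 1 7 2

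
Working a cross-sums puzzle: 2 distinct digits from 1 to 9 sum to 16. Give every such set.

{7,9}

2 distinct digits from 1–9 sum between 3 and 17.
Only one set works: {7,9}.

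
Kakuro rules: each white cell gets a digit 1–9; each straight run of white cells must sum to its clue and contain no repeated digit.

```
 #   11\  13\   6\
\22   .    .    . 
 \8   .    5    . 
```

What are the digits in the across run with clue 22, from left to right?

9 8 5

R1C2 = 13 − 5 = 8 completes the 13 down.
Given what's placed, R1C3 must be 5 to fit the 22 across and 6 down.
Given what's placed, R2C1 must be 2 to fit the 8 across and 11 down.
R2C3 = 8 − 7 = 1 completes the 8 across.
R1C1 = 22 − 13 = 9 completes the 22 across.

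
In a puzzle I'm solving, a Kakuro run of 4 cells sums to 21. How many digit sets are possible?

11

4 distinct digits from 1–9 sum between 10 and 30.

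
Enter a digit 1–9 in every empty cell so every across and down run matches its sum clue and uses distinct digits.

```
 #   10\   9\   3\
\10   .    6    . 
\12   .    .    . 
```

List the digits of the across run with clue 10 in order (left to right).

3 in 2 cells must be {1,2}.
Given what's placed, R1C3 must be 1 to fit the 10 across and 3 down.
R2C2 = 9 − 6 = 3 completes the 9 down.
R2C3 = 3 − 1 = 2 completes the 3 down.
R1C1 = 10 − 7 = 3 completes the 10 across.
R2C1 = 12 − 5 = 7 completes the 12 across.

3 6 1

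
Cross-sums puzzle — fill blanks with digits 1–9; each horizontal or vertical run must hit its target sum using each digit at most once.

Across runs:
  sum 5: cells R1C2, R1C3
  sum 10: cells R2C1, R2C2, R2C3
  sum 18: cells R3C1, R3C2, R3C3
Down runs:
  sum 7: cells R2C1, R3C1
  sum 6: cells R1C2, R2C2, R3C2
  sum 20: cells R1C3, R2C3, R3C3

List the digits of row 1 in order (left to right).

6 in 3 cells must be {1,2,3}.
Nothing is forced directly, so branch on R1C3, whose candidates are 3 or 4. If R1C3 = 3: that forces R1C2 = 2, after which R2C3 would have to be in {1,2,3,4,5,6,7} for the 10 across but in {8,9} for the 20 down — contradiction. So R1C3 = 4.
R1C2 = 5 − 4 = 1 completes the 5 across.

1, 4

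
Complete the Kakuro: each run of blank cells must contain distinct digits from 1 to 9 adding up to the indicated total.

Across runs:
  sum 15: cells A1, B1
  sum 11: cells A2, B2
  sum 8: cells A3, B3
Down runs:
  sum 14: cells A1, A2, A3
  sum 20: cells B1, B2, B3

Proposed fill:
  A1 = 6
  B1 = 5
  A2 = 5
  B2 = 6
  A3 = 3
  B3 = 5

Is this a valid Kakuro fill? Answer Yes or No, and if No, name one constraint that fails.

No — the across run A1–B1 sums to 11, not 15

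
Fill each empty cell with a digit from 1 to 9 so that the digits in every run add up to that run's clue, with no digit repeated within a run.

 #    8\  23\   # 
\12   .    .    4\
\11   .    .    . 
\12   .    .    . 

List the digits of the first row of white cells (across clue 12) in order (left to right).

23 in 3 cells must be {6,8,9}; 4 in 2 cells must be {1,3}.
Nothing is forced directly, so branch on R2C2, whose candidates are 6 or 8. If R2C2 = 8: that forces R1C2 = 9, R2C3 = 1, R3C2 = 6, after which R3C3 would have to be in {1,2,4,5} for the 12 across but in {3} for the 4 down — contradiction. So R2C2 = 6.
Nothing is forced directly, so branch on R2C3, whose candidates are 1 or 3. If R2C3 = 3: that forces R2C1 = 2, R3C3 = 1, R1C1 = 5, after which R1C2 would have to be in {7} for the 12 across but in {8,9} for the 23 down — contradiction. So R2C3 = 1.
R2C1 = 11 − 7 = 4 completes the 11 across.
R3C3 = 4 − 1 = 3 completes the 4 down.
R1C1 = 3: the only remaining digit allowed by both the 12 across and the 8 down.
R1C2 = 12 − 3 = 9 completes the 12 across.

3 9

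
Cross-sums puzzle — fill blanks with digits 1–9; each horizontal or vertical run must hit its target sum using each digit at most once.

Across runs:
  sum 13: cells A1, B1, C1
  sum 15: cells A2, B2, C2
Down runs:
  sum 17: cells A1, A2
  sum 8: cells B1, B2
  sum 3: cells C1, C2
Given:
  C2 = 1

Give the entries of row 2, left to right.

17 in 2 cells must be {8,9}; 3 in 2 cells must be {1,2}.
C1 = 3 − 1 = 2 completes the 3 down.
Given what's placed, A1 must be 8 to fit the 13 across and 17 down.
B1 = 13 − 10 = 3 completes the 13 across.
A2 = 17 − 8 = 9 completes the 17 down.
B2 = 15 − 10 = 5 completes the 15 across.

9, 5, 1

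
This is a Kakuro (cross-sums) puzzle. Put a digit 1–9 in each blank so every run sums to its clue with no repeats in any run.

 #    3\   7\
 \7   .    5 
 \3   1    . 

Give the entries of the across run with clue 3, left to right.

3 in 2 cells must be {1,2}.
R1C1 = 7 − 5 = 2 completes the 7 across.
R2C2 = 3 − 1 = 2 completes the 3 across.

1 2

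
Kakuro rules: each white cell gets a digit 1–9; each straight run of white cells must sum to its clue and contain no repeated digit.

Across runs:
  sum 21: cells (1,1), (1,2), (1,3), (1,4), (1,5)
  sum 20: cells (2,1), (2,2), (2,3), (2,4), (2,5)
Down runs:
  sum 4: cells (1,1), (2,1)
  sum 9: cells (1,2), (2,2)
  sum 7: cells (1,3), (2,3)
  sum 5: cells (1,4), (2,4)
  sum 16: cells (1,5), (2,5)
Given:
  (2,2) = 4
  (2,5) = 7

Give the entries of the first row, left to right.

1, 5, 2, 4, 9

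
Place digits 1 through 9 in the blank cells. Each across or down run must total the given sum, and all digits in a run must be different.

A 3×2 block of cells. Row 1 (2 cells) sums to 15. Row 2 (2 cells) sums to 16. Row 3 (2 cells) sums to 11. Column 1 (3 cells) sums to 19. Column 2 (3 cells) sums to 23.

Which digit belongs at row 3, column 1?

16 in 2 cells must be {7,9}; 23 in 3 cells must be {6,8,9}.
The 16 across and the 23 down share only 9, so (2,2) = 9.
(2,1) = 16 − 9 = 7 completes the 16 across.
Nothing is forced directly, so branch on (1,1), whose candidates are 8 or 9. If (1,1) = 8: then (1,2) would have to be in {7} for the 15 across but in {6,8} for the 23 down — contradiction. So (1,1) = 9.
(1,2) = 15 − 9 = 6 completes the 15 across.
(3,1) = 19 − 16 = 3 completes the 19 down.
(3,2) = 11 − 3 = 8 completes the 11 across.

3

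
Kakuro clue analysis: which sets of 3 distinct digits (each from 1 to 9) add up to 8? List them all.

3 distinct digits from 1–9 sum between 6 and 24.

{1,2,5}; {1,3,4}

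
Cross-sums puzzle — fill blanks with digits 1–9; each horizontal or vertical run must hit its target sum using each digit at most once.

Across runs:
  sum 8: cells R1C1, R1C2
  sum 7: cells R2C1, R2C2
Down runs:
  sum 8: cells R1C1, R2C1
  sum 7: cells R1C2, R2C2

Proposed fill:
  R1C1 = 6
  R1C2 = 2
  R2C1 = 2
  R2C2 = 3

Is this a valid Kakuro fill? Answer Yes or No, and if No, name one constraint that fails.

No — the down run R1C2–R2C2 sums to 5, not 7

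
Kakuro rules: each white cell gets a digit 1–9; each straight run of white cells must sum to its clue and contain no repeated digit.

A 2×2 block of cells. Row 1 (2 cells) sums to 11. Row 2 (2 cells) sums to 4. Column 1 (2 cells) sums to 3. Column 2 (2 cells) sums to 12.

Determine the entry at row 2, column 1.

1

4 in 2 cells must be {1,3}; 3 in 2 cells must be {1,2}.
The 11 across and the 3 down share only 2, so (1,1) = 2.
(1,2) = 11 − 2 = 9 completes the 11 across.
(2,1) = 3 − 2 = 1 completes the 3 down.
(2,2) = 4 − 1 = 3 completes the 4 across.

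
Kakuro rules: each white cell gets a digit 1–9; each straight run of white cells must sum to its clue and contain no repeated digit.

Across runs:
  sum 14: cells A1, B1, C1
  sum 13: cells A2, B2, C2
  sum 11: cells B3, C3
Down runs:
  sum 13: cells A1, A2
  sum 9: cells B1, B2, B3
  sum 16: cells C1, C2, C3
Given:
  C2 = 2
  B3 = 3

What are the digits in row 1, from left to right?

7 1 6

C3 = 11 − 3 = 8 completes the 11 across.
C1 = 16 − 10 = 6 completes the 16 down.
No cell is forced outright now. A1 can only be 5 or 7 (the digits allowed by both its 14 across and its 13 down). If A1 = 5: then B1 would have to be in {3} for the 14 across but in {1,2,4,5} for the 9 down — contradiction. So A1 = 7.
B1 = 14 − 13 = 1 completes the 14 across.
A2 = 13 − 7 = 6 completes the 13 down.
B2 = 13 − 8 = 5 completes the 13 across.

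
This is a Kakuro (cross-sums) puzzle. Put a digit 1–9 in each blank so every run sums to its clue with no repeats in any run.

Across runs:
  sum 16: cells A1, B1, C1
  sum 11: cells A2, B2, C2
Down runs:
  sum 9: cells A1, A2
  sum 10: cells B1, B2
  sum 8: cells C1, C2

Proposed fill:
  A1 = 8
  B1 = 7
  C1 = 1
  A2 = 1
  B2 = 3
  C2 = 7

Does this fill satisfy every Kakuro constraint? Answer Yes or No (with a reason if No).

Yes

Across: 8+7+1=16; 1+3+7=11. Down: 8+1=9; 7+3=10; 1+7=8. No digit repeats within any run.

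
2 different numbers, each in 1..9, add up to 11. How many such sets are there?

4

2 distinct digits from 1–9 sum between 3 and 17.
Enumerating: {2,9}, {3,8}, {4,7}, {5,6}.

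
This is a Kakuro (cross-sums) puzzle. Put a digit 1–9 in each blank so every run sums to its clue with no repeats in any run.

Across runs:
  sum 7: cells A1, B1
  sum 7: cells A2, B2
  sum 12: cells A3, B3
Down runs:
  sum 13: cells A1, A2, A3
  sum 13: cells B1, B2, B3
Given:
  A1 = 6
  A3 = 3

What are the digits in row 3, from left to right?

3 9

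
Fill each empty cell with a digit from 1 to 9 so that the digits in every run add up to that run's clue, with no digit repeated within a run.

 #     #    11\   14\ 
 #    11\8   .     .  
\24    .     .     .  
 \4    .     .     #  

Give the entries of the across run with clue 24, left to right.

24 in 3 cells must be {7,8,9}; 4 in 2 cells must be {1,3}.
The 4 across and the 11 down share only 3, so R3C1 = 3.
R3C2 = 4 − 3 = 1 completes the 4 across.
R2C1 = 11 − 3 = 8 completes the 11 down.
R2C2 = 7: the only remaining digit allowed by both the 24 across and the 11 down.
R2C3 = 24 − 15 = 9 completes the 24 across.
R1C2 = 11 − 8 = 3 completes the 11 down.
R1C3 = 8 − 3 = 5 completes the 8 across.

8, 7, 9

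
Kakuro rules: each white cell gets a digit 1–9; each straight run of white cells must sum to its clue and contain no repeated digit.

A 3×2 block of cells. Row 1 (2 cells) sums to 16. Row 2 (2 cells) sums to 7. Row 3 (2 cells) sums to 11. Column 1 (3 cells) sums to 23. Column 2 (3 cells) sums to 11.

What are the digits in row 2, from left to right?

6 1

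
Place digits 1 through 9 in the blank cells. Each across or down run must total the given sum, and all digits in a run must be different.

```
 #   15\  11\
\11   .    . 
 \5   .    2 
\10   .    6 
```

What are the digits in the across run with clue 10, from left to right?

4, 6

R1C2 = 11 − 8 = 3 completes the 11 down.
R2C1 = 5 − 2 = 3 completes the 5 across.
R3C1 = 10 − 6 = 4 completes the 10 across.
R1C1 = 11 − 3 = 8 completes the 11 across.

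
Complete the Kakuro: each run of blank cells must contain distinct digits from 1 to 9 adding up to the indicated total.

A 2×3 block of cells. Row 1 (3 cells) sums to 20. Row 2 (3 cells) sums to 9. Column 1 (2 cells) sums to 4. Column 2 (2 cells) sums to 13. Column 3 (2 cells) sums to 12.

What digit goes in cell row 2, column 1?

4 in 2 cells must be {1,3}.
The 20 across and the 4 down share only 3, so (1,1) = 3.
(2,1) = 4 − 3 = 1 completes the 4 down.
Nothing is forced directly, so branch on (2,2), whose candidates are 5 or 6. If (2,2) = 6: then (1,2) would have to be in {8,9} for the 20 across but in {7} for the 13 down — contradiction. So (2,2) = 5.
(1,2) = 13 − 5 = 8 completes the 13 down.
(1,3) = 20 − 11 = 9 completes the 20 across.
(2,3) = 9 − 6 = 3 completes the 9 across.

1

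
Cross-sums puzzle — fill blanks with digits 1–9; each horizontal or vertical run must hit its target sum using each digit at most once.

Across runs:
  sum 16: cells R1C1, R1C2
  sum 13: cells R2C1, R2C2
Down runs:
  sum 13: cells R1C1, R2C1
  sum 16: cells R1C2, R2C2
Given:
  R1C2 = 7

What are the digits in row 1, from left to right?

9, 7

16 in 2 cells must be {7,9}.
R1C1 = 16 − 7 = 9 completes the 16 across.
R2C1 = 13 − 9 = 4 completes the 13 down.
R2C2 = 13 − 4 = 9 completes the 13 across.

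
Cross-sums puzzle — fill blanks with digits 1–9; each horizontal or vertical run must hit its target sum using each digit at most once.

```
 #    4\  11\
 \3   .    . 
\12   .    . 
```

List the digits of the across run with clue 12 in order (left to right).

3 in 2 cells must be {1,2}; 4 in 2 cells must be {1,3}.
The 3 across and the 4 down share only 1, so R1C1 = 1.
R1C2 = 3 − 1 = 2 completes the 3 across.
R2C1 = 4 − 1 = 3 completes the 4 down.
R2C2 = 12 − 3 = 9 completes the 12 across.

3, 9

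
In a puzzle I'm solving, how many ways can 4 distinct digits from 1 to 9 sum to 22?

4 distinct digits from 1–9 sum between 10 and 30.

11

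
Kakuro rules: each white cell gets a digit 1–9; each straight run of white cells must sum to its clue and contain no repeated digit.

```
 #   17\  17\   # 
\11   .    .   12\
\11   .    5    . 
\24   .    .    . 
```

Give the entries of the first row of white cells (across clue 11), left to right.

8, 3

24 in 3 cells must be {7,8,9}.
R2C3 = 4: the only remaining digit allowed by both the 11 across and the 12 down.
R3C3 = 12 − 4 = 8 completes the 12 down.
R2C1 = 11 − 9 = 2 completes the 11 across.
Given what's placed, R3C2 must be 9 to fit the 24 across and 17 down.
R1C2 = 17 − 14 = 3 completes the 17 down.
R3C1 = 24 − 17 = 7 completes the 24 across.
R1C1 = 11 − 3 = 8 completes the 11 across.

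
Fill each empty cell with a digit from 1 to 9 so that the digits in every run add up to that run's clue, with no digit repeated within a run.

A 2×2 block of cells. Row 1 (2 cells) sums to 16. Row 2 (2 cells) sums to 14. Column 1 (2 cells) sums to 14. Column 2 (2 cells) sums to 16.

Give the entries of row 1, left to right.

16 in 2 cells must be {7,9}.
The 16 across and the 14 down share only 9, so (1,1) = 9.
(1,2) = 16 − 9 = 7 completes the 16 across.
(2,1) = 14 − 9 = 5 completes the 14 down.
(2,2) = 14 − 5 = 9 completes the 14 across.

9 7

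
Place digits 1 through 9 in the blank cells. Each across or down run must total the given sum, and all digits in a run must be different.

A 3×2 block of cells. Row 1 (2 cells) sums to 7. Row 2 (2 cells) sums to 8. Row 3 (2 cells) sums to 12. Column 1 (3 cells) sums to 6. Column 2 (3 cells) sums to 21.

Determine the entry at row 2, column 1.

6 in 3 cells must be {1,2,3}.
The 12 across and the 6 down share only 3, so (3,1) = 3.
(3,2) = 12 − 3 = 9 completes the 12 across.
Nothing is forced directly, so branch on (1,1), whose candidates are 1 or 2. If (1,1) = 1: then (1,2) would have to be in {6} for the 7 across but in {4,5,7,8} for the 21 down — contradiction. So (1,1) = 2.
(1,2) = 7 − 2 = 5 completes the 7 across.
(2,1) = 6 − 5 = 1 completes the 6 down.
(2,2) = 8 − 1 = 7 completes the 8 across.

1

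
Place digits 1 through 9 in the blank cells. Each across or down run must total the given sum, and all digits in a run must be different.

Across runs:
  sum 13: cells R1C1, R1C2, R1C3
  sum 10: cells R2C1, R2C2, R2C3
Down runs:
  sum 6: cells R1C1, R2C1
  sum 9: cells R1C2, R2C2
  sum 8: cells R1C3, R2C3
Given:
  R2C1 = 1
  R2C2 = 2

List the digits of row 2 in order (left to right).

1 2 7

R1C1 = 6 − 1 = 5 completes the 6 down.
R1C2 = 9 − 2 = 7 completes the 9 down.
R1C3 = 13 − 12 = 1 completes the 13 across.
R2C3 = 10 − 3 = 7 completes the 10 across.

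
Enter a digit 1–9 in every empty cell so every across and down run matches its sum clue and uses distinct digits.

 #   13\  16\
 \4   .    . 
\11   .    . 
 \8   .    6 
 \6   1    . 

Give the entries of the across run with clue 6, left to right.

1 5

4 in 2 cells must be {1,3}.
Given what's placed, R1C1 must be 3 to fit the 4 across and 13 down.
R1C2 = 4 − 3 = 1 completes the 4 across.
R3C1 = 8 − 6 = 2 completes the 8 across.
R4C2 = 6 − 1 = 5 completes the 6 across.
R2C1 = 13 − 6 = 7 completes the 13 down.
R2C2 = 11 − 7 = 4 completes the 11 across.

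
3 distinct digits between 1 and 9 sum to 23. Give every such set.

3 distinct digits from 1–9 sum between 6 and 24.
Only one set works: {6,8,9}.

{6,8,9}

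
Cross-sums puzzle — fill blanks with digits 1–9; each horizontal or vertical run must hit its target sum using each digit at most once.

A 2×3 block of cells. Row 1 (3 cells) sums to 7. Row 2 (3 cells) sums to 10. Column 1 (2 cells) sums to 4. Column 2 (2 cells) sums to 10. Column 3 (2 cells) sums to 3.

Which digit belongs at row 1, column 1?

7 in 3 cells must be {1,2,4}; 4 in 2 cells must be {1,3}; 3 in 2 cells must be {1,2}.
The 7 across and the 4 down share only 1, so (1,1) = 1.
Given what's placed, (1,3) must be 2 to fit the 7 across and 3 down.
(2,1) = 4 − 1 = 3 completes the 4 down.
(2,3) = 3 − 2 = 1 completes the 3 down.
(1,2) = 7 − 3 = 4 completes the 7 across.
(2,2) = 10 − 4 = 6 completes the 10 across.

1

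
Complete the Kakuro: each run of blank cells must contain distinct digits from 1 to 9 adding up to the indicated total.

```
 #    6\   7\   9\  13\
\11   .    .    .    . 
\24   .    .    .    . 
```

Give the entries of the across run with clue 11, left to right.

1, 3, 2, 5

11 in 4 cells must be {1,2,3,5}.
Only 5 fits R1C4 under both its across sum 11 and down sum 13.
R2C4 = 13 − 5 = 8 completes the 13 down.
Nothing is forced directly, so branch on R1C3, whose candidates are 1 or 2 or 3. If R1C3 = 1: that forces R1C1 = 2, R1C2 = 3, R2C1 = 4, after which R2C2 would have to be in {3,5,7,9} for the 24 across but in {4} for the 7 down — contradiction. If R1C3 = 3: that forces R2C3 = 6, R2C1 = 1, after which R2C2 would have to be in {9} for the 24 across but in {1,2,3,4,5,6} for the 7 down — contradiction. So R1C3 = 2.
R1C1 = 1: the only remaining digit allowed by both the 11 across and the 6 down.
R1C2 = 11 − 8 = 3 completes the 11 across.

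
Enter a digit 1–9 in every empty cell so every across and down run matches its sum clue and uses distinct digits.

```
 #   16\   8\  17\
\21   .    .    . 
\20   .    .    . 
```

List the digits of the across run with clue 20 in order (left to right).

9 3 8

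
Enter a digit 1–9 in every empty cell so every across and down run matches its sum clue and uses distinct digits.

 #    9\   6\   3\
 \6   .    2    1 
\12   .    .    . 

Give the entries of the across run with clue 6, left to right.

6 in 3 cells must be {1,2,3}; 3 in 2 cells must be {1,2}.
R1C1 = 6 − 3 = 3 completes the 6 across.
R2C1 = 9 − 3 = 6 completes the 9 down.
R2C2 = 6 − 2 = 4 completes the 6 down.
R2C3 = 12 − 10 = 2 completes the 12 across.

3, 2, 1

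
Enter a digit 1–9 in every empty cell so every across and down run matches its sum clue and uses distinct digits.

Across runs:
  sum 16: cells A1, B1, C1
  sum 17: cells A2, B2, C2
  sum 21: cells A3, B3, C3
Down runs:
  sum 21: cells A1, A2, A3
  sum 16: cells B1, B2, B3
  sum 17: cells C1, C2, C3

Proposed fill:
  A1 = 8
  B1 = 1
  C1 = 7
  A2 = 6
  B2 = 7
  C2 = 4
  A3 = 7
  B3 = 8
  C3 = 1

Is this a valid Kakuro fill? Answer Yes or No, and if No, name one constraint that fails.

No — the across run A3–C3 sums to 16, not 21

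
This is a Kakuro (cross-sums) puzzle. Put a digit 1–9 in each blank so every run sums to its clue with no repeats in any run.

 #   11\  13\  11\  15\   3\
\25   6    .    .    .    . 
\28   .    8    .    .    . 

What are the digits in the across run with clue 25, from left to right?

3 in 2 cells must be {1,2}.
R1C2 = 13 − 8 = 5 completes the 13 down.
R2C1 = 11 − 6 = 5 completes the 11 down.
R2C5 = 2: the only remaining digit allowed by both the 28 across and the 3 down.
R1C5 = 3 − 2 = 1 completes the 3 down.
R1C4 = 9: the only remaining digit allowed by both the 25 across and the 15 down.
R2C4 = 15 − 9 = 6 completes the 15 down.
R1C3 = 25 − 21 = 4 completes the 25 across.

6, 5, 4, 9, 1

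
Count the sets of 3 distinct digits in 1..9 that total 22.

3 distinct digits from 1–9 sum between 6 and 24.
Enumerating: {5,8,9}, {6,7,9}.

2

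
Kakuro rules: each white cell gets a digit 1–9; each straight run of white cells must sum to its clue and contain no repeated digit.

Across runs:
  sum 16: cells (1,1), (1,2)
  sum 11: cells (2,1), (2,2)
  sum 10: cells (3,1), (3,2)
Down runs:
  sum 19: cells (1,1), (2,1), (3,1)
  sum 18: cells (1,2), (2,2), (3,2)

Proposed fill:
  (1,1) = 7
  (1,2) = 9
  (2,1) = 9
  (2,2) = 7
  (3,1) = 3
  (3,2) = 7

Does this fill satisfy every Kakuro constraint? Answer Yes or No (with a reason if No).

No — the across run (2,1)–(2,2) sums to 16, not 11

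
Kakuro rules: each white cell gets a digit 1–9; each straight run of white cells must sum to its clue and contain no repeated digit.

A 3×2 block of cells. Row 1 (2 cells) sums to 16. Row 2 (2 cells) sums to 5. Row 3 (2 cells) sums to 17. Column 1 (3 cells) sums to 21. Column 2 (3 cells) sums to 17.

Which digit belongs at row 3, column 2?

16 in 2 cells must be {7,9}; 17 in 2 cells must be {8,9}.
The 5 across and the 21 down share only 4, so (2,1) = 4.
(2,2) = 5 − 4 = 1 completes the 5 across.
Given what's placed, (3,2) must be 9 to fit the 17 across and 17 down.
(1,1) = 9: the only remaining digit allowed by both the 16 across and the 21 down.
(1,2) = 16 − 9 = 7 completes the 16 across.
(3,1) = 17 − 9 = 8 completes the 17 across.

9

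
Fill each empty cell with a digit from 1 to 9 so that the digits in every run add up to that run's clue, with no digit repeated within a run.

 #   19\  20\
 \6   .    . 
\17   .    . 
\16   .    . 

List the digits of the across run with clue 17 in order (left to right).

8 9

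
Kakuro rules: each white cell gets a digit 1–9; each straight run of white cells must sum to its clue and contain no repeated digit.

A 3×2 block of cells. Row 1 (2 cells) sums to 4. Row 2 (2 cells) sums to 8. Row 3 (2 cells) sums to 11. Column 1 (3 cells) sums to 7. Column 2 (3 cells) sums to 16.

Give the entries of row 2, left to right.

2 6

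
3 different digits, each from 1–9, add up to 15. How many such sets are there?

3 distinct digits from 1–9 sum between 6 and 24.

8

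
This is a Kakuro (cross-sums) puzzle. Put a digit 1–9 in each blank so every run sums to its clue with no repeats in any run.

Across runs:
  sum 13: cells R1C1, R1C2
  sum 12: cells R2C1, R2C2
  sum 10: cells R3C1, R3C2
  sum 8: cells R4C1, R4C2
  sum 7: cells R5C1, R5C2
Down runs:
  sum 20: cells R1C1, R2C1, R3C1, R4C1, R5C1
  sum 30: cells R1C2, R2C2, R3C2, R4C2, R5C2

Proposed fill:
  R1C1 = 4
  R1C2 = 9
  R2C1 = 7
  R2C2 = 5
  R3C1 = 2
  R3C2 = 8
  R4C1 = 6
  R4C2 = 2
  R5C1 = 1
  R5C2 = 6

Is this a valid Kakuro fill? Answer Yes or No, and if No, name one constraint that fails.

Across: 4+9=13; 7+5=12; 2+8=10; 6+2=8; 1+6=7. Down: 4+7+2+6+1=20; 9+5+8+2+6=30. No digit repeats within any run.

Yes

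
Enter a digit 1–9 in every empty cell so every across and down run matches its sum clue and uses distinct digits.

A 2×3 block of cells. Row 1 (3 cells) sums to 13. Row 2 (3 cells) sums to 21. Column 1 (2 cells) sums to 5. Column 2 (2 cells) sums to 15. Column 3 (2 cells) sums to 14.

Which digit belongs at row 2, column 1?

4

The 21 across and the 5 down share only 4, so (2,1) = 4.
(1,1) = 5 − 4 = 1 completes the 5 down.
Nothing is forced directly, so branch on (2,2), whose candidates are 8 or 9. If (2,2) = 9: then (1,2) would have to be in {3,4,5,7,8,9} for the 13 across but in {6} for the 15 down — contradiction. So (2,2) = 8.
(1,2) = 15 − 8 = 7 completes the 15 down.
(1,3) = 13 − 8 = 5 completes the 13 across.
(2,3) = 21 − 12 = 9 completes the 21 across.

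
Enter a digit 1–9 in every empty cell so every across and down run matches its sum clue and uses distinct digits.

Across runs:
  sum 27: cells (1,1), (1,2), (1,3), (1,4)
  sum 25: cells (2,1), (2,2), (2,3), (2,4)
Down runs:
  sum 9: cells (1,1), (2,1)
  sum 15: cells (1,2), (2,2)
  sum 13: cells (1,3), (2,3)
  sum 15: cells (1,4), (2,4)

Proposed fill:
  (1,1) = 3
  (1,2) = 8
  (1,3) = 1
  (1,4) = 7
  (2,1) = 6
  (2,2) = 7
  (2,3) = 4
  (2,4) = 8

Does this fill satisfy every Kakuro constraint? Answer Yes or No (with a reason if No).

No — the down run (1,3)–(2,3) sums to 5, not 13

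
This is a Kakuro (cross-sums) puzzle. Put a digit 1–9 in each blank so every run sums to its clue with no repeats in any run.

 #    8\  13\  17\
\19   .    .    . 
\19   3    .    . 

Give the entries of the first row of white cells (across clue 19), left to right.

5 6 8

17 in 2 cells must be {8,9}.
R1C1 = 8 − 3 = 5 completes the 8 down.
Given what's placed, R1C3 must be 8 to fit the 19 across and 17 down.
R2C3 = 17 − 8 = 9 completes the 17 down.
R1C2 = 19 − 13 = 6 completes the 19 across.
R2C2 = 19 − 12 = 7 completes the 19 across.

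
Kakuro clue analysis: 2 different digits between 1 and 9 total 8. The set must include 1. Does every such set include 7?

The only way to make 8 from 2 distinct digits under that restriction is {1,7}, which contains 7.

Yes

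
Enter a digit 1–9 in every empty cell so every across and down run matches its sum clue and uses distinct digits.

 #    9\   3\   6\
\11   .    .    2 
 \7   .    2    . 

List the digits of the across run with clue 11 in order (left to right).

8, 1, 2

7 in 3 cells must be {1,2,4}; 3 in 2 cells must be {1,2}.
R1C2 = 3 − 2 = 1 completes the 3 down.
R2C3 = 6 − 2 = 4 completes the 6 down.
R1C1 = 11 − 3 = 8 completes the 11 across.
R2C1 = 7 − 6 = 1 completes the 7 across.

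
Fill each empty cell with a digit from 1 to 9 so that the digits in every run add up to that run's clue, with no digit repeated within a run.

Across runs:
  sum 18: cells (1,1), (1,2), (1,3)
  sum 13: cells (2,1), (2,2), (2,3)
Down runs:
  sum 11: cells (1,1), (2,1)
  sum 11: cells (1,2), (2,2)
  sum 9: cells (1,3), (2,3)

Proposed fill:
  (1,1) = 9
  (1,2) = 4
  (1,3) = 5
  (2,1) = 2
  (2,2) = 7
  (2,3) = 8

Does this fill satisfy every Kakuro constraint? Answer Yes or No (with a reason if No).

No — the down run (1,3)–(2,3) sums to 13, not 9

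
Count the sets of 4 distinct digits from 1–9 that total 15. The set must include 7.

2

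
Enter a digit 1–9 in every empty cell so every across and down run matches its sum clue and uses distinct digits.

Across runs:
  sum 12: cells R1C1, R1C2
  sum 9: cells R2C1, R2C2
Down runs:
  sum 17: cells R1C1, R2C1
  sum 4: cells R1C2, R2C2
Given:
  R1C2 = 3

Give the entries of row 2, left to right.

8, 1

17 in 2 cells must be {8,9}; 4 in 2 cells must be {1,3}.
R1C1 = 12 − 3 = 9 completes the 12 across.
R2C1 = 17 − 9 = 8 completes the 17 down.
R2C2 = 9 − 8 = 1 completes the 9 across.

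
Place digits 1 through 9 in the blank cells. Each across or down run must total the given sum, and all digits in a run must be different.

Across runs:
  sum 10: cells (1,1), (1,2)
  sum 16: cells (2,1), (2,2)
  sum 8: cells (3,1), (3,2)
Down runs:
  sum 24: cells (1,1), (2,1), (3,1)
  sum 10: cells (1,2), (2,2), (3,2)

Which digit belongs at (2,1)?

9

16 in 2 cells must be {7,9}; 24 in 3 cells must be {7,8,9}.
The 16 across and the 10 down share only 7, so (2,2) = 7.
The 8 across and the 24 down share only 7, so (3,1) = 7.
(3,2) = 8 − 7 = 1 completes the 8 across.
(1,2) = 10 − 8 = 2 completes the 10 down.
(2,1) = 16 − 7 = 9 completes the 16 across.
(1,1) = 10 − 2 = 8 completes the 10 across.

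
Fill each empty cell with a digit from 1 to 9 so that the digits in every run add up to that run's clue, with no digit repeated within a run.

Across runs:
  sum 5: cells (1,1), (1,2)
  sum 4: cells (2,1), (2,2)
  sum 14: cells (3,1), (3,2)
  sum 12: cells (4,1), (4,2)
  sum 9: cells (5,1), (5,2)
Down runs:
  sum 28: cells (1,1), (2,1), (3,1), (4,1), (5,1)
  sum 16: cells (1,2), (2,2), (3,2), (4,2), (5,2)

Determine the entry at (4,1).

9

4 in 2 cells must be {1,3}; 16 in 5 cells must be {1,2,3,4,6}.
Only 6 fits (3,2) under both its across sum 14 and down sum 16.
(3,1) = 14 − 6 = 8 completes the 14 across.
Nothing is forced directly, so branch on (4,2), whose candidates are 3 or 4. If (4,2) = 4: then (4,1) would have to be in {8} for the 12 across but in {1,2,3,4,5,6,7,9} for the 28 down — contradiction. So (4,2) = 3.
(2,2) = 1: the only remaining digit allowed by both the 4 across and the 16 down.
(4,1) = 12 − 3 = 9 completes the 12 across.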